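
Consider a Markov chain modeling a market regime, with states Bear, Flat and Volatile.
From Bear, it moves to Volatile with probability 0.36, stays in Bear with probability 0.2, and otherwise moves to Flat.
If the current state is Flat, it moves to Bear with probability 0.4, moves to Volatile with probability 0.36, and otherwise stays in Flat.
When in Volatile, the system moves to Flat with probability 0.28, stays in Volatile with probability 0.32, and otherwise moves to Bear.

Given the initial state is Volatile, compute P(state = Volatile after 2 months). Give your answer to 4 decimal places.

0.3472

Sum over the intermediate state after 1 month:
P = P(Volatile→Bear)·P(Bear→Volatile) + P(Volatile→Flat)·P(Flat→Volatile) + P(Volatile→Volatile)·P(Volatile→Volatile)
  = 0.4×0.36 + 0.28×0.36 + 0.32×0.32
  = 0.1440 + 0.1008 + 0.1024 = 0.3472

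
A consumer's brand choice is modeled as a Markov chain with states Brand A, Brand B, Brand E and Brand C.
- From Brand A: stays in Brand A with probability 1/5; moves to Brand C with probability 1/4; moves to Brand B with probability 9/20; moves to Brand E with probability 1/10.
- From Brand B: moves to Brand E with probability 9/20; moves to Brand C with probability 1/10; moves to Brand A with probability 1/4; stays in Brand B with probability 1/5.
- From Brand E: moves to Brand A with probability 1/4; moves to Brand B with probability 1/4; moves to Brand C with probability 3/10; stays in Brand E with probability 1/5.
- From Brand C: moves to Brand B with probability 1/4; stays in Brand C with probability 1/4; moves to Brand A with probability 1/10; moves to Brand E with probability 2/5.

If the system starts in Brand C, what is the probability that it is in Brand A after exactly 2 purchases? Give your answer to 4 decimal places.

0.2075

Propagate the distribution vector 2 purchases from Brand C.
After 0 purchases: (0.0000, 0.0000, 0.0000, 1.0000)
After 1 purchase: (0.1000, 0.2500, 0.4000, 0.2500)
After 2 purchases: (0.2075, 0.2575, 0.3025, 0.2325)
P(in Brand A after 2 purchases) = 0.2075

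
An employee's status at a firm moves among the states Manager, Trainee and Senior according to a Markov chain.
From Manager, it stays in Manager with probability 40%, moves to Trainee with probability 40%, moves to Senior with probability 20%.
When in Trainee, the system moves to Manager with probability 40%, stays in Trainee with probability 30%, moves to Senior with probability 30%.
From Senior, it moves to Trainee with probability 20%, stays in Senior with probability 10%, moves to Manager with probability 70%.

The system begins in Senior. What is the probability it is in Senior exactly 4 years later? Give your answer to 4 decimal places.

Propagate the distribution vector 4 years from Senior.
After 0 years: (0.0000, 0.0000, 1.0000)
After 1 year: (0.7000, 0.2000, 0.1000)
After 2 years: (0.4300, 0.3600, 0.2100)
After 3 years: (0.4630, 0.3220, 0.2150)
After 4 years: (0.4645, 0.3248, 0.2107)
P(in Senior after 4 years) = 0.2107

0.2107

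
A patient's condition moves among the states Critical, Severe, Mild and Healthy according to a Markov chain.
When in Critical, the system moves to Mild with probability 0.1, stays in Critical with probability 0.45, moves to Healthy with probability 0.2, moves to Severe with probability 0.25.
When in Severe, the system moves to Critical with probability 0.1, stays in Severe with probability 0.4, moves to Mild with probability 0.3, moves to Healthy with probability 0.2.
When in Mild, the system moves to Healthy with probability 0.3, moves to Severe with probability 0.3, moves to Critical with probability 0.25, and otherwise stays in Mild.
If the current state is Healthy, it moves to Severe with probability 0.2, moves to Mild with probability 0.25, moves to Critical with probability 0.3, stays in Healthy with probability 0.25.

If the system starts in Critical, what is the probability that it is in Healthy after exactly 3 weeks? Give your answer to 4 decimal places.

Propagate the distribution vector 3 weeks from Critical.
After 0 weeks: (1.0000, 0.0000, 0.0000, 0.0000)
After 1 week: (0.4500, 0.2500, 0.1000, 0.2000)
After 2 weeks: (0.3125, 0.2825, 0.1850, 0.2200)
After 3 weeks: (0.2811, 0.2906, 0.1988, 0.2295)
P(in Healthy after 3 weeks) = 0.2295

0.2295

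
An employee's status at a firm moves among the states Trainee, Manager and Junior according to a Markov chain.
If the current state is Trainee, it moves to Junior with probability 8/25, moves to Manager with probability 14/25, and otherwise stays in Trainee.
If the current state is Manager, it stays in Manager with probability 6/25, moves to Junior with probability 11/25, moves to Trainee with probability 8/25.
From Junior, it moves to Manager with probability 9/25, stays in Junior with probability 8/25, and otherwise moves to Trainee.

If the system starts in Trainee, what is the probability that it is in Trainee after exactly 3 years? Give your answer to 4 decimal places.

0.2608

Propagate the distribution vector 3 years from Trainee.
After 0 years: (1.0000, 0.0000, 0.0000)
After 1 year: (0.1200, 0.5600, 0.3200)
After 2 years: (0.2960, 0.3168, 0.3872)
After 3 years: (0.2608, 0.3812, 0.3580)
P(in Trainee after 3 years) = 0.2608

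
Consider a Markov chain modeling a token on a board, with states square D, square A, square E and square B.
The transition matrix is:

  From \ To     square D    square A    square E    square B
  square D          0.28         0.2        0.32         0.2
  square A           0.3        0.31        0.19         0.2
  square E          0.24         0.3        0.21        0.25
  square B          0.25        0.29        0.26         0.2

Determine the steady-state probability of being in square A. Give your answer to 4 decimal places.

0.2737

Let the stationary distribution be π with π = πP and π_1 + π_2 + π_3 + π_4 = 1.
π_1 = 0.28·π_1 + 0.3·π_2 + 0.24·π_3 + 0.25·π_4
π_2 = 0.2·π_1 + 0.31·π_2 + 0.3·π_3 + 0.29·π_4
π_3 = 0.32·π_1 + 0.19·π_2 + 0.21·π_3 + 0.26·π_4
Solving with the normalization constraint gives π = (0.2693, 0.2737, 0.2448, 0.2122).
So the stationary probability of square A is 0.2737.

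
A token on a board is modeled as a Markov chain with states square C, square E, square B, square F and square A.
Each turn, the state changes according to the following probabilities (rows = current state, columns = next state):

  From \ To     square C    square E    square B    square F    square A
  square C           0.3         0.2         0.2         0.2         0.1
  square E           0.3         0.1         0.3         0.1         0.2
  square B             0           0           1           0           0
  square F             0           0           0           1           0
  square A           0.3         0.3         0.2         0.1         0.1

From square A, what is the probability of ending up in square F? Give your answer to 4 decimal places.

0.3688

Let h(s) be the probability of absorption at square F starting from transient state s. Then h(square F) = 1 and h(square B) = 0. By first-step analysis:
h(square C) = 0.3·h(square C) + 0.2·h(square E) + 0.2·0 + 0.2·1 + 0.1·h(square A)
h(square E) = 0.3·h(square C) + 0.1·h(square E) + 0.3·0 + 0.1·1 + 0.2·h(square A)
h(square A) = 0.3·h(square C) + 0.3·h(square E) + 0.2·0 + 0.1·1 + 0.1·h(square A)
Solving: h(square C) = 0.4350, h(square E) = 0.3381, h(square A) = 0.3688.
Starting from square A, the probability is 0.3688.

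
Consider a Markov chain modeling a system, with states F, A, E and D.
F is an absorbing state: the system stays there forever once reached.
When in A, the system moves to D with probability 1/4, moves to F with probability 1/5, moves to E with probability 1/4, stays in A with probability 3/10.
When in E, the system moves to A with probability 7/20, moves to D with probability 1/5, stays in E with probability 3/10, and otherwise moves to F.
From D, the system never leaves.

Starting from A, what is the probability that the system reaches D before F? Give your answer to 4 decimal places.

0.5590

Let h(s) be the probability of absorption at D starting from transient state s. Then h(D) = 1 and h(F) = 0. By first-step analysis:
h(A) = 0.2·0 + 0.3·h(A) + 0.25·h(E) + 0.25·1
h(E) = 0.15·0 + 0.35·h(A) + 0.3·h(E) + 0.2·1
Solving: h(A) = 0.5590, h(E) = 0.5652.
Starting from A, the probability is 0.5590.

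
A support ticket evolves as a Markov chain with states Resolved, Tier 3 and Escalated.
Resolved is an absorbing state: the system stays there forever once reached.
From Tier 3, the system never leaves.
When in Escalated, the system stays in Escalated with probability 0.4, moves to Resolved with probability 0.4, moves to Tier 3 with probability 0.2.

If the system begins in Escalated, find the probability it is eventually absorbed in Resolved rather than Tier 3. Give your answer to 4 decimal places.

Let h(s) be the probability of absorption at Resolved starting from transient state s. Then h(Resolved) = 1 and h(Tier 3) = 0. By first-step analysis:
h(Escalated) = 0.4·1 + 0.2·0 + 0.4·h(Escalated)
Solving: h(Escalated) = 0.6667.
Starting from Escalated, the probability is 0.6667.

0.6667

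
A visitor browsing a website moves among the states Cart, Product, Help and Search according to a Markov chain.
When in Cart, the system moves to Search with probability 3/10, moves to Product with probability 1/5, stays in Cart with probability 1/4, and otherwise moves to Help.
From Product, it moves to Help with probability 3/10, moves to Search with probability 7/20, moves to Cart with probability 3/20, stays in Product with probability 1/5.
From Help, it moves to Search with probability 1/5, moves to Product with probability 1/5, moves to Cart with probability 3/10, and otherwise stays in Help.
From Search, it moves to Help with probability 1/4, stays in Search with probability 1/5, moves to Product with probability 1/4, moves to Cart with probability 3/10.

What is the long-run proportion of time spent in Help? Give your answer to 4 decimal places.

0.2744

Let the stationary distribution be π with π = πP and π_1 + π_2 + π_3 + π_4 = 1.
π_1 = 0.25·π_1 + 0.15·π_2 + 0.3·π_3 + 0.3·π_4
π_2 = 0.2·π_1 + 0.2·π_2 + 0.2·π_3 + 0.25·π_4
π_3 = 0.25·π_1 + 0.3·π_2 + 0.3·π_3 + 0.25·π_4
Solving with the normalization constraint gives π = (0.2553, 0.2129, 0.2744, 0.2575).
So the stationary probability of Help is 0.2744.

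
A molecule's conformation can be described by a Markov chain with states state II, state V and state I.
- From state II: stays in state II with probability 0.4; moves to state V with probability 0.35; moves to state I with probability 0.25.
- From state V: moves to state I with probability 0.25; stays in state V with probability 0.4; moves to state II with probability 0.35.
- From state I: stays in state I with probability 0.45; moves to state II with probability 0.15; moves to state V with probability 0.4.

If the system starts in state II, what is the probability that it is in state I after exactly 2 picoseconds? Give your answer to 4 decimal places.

0.3000

Sum over the intermediate state after 1 picosecond:
P = P(state II→state II)·P(state II→state I) + P(state II→state V)·P(state V→state I) + P(state II→state I)·P(state I→state I)
  = 0.4×0.25 + 0.35×0.25 + 0.25×0.45
  = 0.1000 + 0.0875 + 0.1125 = 0.3000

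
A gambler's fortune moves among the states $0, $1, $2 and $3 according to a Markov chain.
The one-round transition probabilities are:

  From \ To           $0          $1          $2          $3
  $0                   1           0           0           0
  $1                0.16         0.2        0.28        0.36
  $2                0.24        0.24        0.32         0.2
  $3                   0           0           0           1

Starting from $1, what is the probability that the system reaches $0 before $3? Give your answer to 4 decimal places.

0.3691

Let h(s) be the probability of absorption at $0 starting from transient state s. Then h($0) = 1 and h($3) = 0. By first-step analysis:
h($1) = 0.16·1 + 0.2·h($1) + 0.28·h($2) + 0.36·0
h($2) = 0.24·1 + 0.24·h($1) + 0.32·h($2) + 0.2·0
Solving: h($1) = 0.3691, h($2) = 0.4832.
Starting from $1, the probability is 0.3691.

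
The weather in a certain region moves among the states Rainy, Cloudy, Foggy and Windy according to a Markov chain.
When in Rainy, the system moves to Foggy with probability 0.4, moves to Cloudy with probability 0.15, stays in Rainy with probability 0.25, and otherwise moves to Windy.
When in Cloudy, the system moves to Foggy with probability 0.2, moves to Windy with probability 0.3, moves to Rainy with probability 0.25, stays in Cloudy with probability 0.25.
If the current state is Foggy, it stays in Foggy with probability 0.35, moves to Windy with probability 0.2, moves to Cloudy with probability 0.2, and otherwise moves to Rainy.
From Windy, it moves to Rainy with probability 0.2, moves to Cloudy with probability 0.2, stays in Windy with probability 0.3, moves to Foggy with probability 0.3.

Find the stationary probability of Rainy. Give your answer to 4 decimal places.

0.2378

Let the stationary distribution be π with π = πP and π_1 + π_2 + π_3 + π_4 = 1.
π_1 = 0.25·π_1 + 0.25·π_2 + 0.25·π_3 + 0.2·π_4
π_2 = 0.15·π_1 + 0.25·π_2 + 0.2·π_3 + 0.2·π_4
π_3 = 0.4·π_1 + 0.2·π_2 + 0.35·π_3 + 0.3·π_4
Solving with the normalization constraint gives π = (0.2378, 0.1980, 0.3200, 0.2442).
So the stationary probability of Rainy is 0.2378.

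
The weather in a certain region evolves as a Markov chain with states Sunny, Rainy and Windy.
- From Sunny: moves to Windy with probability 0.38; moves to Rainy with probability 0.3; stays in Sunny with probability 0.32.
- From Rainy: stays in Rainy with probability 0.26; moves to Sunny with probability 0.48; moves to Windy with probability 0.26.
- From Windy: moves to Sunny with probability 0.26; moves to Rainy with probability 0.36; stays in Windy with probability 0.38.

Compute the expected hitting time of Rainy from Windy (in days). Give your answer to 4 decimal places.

2.9120

Let t(s) be the expected number of days to first reach Rainy from state s, with t(Rainy) = 0. Conditioning on the first day:
t(Sunny) = 1 + 0.32·t(Sunny) + 0.38·t(Windy)
t(Windy) = 1 + 0.26·t(Sunny) + 0.38·t(Windy)
Solving: t(Sunny) = 3.0979, t(Windy) = 2.9120.
Expected days from Windy to Rainy: 2.9120.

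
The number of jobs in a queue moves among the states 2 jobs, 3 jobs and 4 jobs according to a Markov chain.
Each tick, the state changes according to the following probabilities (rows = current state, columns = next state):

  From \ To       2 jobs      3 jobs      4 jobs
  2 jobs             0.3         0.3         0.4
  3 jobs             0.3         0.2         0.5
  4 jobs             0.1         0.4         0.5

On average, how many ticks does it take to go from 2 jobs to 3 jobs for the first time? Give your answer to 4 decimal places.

2.9032

Let t(s) be the expected number of ticks to first reach 3 jobs from state s, with t(3 jobs) = 0. Conditioning on the first tick:
t(2 jobs) = 1 + 0.3·t(2 jobs) + 0.4·t(4 jobs)
t(4 jobs) = 1 + 0.1·t(2 jobs) + 0.5·t(4 jobs)
Solving: t(2 jobs) = 2.9032, t(4 jobs) = 2.5806.
Expected ticks from 2 jobs to 3 jobs: 2.9032.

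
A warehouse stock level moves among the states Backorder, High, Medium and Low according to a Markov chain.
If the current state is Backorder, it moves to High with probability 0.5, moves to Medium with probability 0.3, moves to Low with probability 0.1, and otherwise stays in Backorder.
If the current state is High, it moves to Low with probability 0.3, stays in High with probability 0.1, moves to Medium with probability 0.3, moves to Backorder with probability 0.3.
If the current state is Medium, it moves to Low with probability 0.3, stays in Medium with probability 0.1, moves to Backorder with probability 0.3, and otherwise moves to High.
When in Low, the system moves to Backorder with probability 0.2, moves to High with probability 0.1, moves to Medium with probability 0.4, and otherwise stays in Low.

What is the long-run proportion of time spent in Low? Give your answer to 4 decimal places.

Let the stationary distribution be π with π = πP and π_1 + π_2 + π_3 + π_4 = 1.
π_1 = 0.1·π_1 + 0.3·π_2 + 0.3·π_3 + 0.2·π_4
π_2 = 0.5·π_1 + 0.1·π_2 + 0.3·π_3 + 0.1·π_4
π_3 = 0.3·π_1 + 0.3·π_2 + 0.1·π_3 + 0.4·π_4
Solving with the normalization constraint gives π = (0.2288, 0.2458, 0.2712, 0.2542).
So the stationary probability of Low is 0.2542.

0.2542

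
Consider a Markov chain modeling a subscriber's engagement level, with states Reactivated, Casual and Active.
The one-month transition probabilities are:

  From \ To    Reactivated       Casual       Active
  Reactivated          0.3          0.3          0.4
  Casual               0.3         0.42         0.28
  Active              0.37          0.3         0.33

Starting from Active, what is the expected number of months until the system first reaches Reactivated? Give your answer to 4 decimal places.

2.8890

Let t(s) be the expected number of months to first reach Reactivated from state s, with t(Reactivated) = 0. Conditioning on the first month:
t(Casual) = 1 + 0.42·t(Casual) + 0.28·t(Active)
t(Active) = 1 + 0.3·t(Casual) + 0.33·t(Active)
Solving: t(Casual) = 3.1188, t(Active) = 2.8890.
Expected months from Active to Reactivated: 2.8890.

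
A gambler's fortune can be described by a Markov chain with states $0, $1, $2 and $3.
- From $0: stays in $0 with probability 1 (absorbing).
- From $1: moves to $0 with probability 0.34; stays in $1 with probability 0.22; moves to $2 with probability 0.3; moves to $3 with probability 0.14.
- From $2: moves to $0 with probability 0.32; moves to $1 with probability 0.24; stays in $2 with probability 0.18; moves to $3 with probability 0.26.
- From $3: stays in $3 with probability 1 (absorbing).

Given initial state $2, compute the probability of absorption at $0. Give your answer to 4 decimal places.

Let h(s) be the probability of absorption at $0 starting from transient state s. Then h($0) = 1 and h($3) = 0. By first-step analysis:
h($1) = 0.34·1 + 0.22·h($1) + 0.3·h($2) + 0.14·0
h($2) = 0.32·1 + 0.24·h($1) + 0.18·h($2) + 0.26·0
Solving: h($1) = 0.6603, h($2) = 0.5835.
Starting from $2, the probability is 0.5835.

0.5835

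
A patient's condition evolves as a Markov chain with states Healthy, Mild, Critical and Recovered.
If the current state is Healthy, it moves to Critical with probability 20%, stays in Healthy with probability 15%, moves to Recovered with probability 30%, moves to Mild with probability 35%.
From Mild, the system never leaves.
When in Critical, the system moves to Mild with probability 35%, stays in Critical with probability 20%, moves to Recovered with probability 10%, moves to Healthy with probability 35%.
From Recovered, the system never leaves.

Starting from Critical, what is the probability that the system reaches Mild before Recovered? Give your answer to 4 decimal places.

Let h(s) be the probability of absorption at Mild starting from transient state s. Then h(Mild) = 1 and h(Recovered) = 0. By first-step analysis:
h(Healthy) = 0.15·h(Healthy) + 0.35·1 + 0.2·h(Critical) + 0.3·0
h(Critical) = 0.35·h(Healthy) + 0.35·1 + 0.2·h(Critical) + 0.1·0
Solving: h(Healthy) = 0.5738, h(Critical) = 0.6885.
Starting from Critical, the probability is 0.6885.

0.6885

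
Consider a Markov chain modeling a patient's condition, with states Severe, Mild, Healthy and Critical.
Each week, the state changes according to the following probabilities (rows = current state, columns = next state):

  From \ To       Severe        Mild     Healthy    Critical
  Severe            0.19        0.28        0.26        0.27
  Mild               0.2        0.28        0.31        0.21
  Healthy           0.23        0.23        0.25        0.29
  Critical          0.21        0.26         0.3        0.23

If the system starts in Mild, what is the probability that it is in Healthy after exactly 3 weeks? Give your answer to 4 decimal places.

0.2803

Propagate the distribution vector 3 weeks from Mild.
After 0 weeks: (0.0000, 1.0000, 0.0000, 0.0000)
After 1 week: (0.2000, 0.2800, 0.3100, 0.2100)
After 2 weeks: (0.2094, 0.2603, 0.2793, 0.2510)
After 3 weeks: (0.2088, 0.2610, 0.2803, 0.2499)
P(in Healthy after 3 weeks) = 0.2803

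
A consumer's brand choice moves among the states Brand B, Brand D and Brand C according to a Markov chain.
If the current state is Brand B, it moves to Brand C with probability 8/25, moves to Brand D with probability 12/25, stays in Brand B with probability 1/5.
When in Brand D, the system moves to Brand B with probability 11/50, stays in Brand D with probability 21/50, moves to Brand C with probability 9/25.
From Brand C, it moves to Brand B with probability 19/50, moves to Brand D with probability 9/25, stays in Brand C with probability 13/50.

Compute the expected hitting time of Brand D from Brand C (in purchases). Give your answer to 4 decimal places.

Let t(s) be the expected number of purchases to first reach Brand D from state s, with t(Brand D) = 0. Conditioning on the first purchase:
t(Brand B) = 1 + 0.2·t(Brand B) + 0.32·t(Brand C)
t(Brand C) = 1 + 0.38·t(Brand B) + 0.26·t(Brand C)
Solving: t(Brand B) = 2.2534, t(Brand C) = 2.5085.
Expected purchases from Brand C to Brand D: 2.5085.

2.5085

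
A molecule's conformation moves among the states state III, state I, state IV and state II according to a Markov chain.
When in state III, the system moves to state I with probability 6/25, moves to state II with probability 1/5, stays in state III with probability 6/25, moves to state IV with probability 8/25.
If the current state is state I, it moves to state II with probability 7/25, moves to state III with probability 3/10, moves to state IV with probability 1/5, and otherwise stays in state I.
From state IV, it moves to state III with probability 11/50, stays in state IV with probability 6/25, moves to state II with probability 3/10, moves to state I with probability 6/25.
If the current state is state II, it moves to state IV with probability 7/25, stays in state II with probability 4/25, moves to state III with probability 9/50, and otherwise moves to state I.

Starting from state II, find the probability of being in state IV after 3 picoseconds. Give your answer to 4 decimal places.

Propagate the distribution vector 3 picoseconds from state II.
After 0 picoseconds: (0.0000, 0.0000, 0.0000, 1.0000)
After 1 picosecond: (0.1800, 0.3800, 0.2800, 0.1600)
After 2 picoseconds: (0.2476, 0.2548, 0.2456, 0.2520)
After 3 picoseconds: (0.2353, 0.2702, 0.2597, 0.2349)
P(in state IV after 3 picoseconds) = 0.2597

0.2597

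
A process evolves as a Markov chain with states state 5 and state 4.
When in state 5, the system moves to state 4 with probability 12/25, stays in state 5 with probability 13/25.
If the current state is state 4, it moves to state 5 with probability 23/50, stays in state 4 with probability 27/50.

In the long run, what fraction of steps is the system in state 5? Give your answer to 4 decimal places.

0.4894

Let the stationary distribution be π with π = πP and π_1 + π_2 = 1.
π_1 = 0.52·π_1 + 0.46·π_2
Solving with the normalization constraint gives π = (0.4894, 0.5106).
So the stationary probability of state 5 is 0.4894.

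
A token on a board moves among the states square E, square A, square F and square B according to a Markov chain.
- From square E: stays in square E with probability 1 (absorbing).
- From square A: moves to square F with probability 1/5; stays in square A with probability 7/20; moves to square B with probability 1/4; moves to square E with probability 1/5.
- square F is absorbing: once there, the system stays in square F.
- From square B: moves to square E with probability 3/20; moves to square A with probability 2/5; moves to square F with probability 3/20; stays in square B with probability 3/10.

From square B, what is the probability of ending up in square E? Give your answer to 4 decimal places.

0.5000

Let h(s) be the probability of absorption at square E starting from transient state s. Then h(square E) = 1 and h(square F) = 0. By first-step analysis:
h(square A) = 0.2·1 + 0.35·h(square A) + 0.2·0 + 0.25·h(square B)
h(square B) = 0.15·1 + 0.4·h(square A) + 0.15·0 + 0.3·h(square B)
Solving: h(square A) = 0.5000, h(square B) = 0.5000.
Starting from square B, the probability is 0.5000.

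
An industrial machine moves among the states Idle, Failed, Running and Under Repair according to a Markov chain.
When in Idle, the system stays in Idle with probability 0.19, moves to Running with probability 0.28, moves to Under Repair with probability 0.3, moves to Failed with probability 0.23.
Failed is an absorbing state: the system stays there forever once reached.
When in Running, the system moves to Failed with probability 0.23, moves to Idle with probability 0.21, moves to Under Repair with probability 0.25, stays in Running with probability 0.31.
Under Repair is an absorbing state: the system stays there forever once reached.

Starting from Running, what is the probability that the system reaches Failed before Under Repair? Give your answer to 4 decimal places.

0.4691

Let h(s) be the probability of absorption at Failed starting from transient state s. Then h(Failed) = 1 and h(Under Repair) = 0. By first-step analysis:
h(Idle) = 0.19·h(Idle) + 0.23·1 + 0.28·h(Running) + 0.3·0
h(Running) = 0.21·h(Idle) + 0.23·1 + 0.31·h(Running) + 0.25·0
Solving: h(Idle) = 0.4461, h(Running) = 0.4691.
Starting from Running, the probability is 0.4691.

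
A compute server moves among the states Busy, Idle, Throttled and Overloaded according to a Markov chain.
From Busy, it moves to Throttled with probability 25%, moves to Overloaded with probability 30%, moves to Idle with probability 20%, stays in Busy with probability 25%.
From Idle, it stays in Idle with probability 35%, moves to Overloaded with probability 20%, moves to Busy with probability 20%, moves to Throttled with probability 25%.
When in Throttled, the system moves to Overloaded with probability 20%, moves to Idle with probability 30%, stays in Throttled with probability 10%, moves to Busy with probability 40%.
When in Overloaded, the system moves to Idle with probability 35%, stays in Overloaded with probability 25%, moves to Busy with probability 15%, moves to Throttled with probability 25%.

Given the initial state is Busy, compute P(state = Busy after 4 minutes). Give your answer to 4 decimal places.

0.2439

Propagate the distribution vector 4 minutes from Busy.
After 0 minutes: (1.0000, 0.0000, 0.0000, 0.0000)
After 1 minute: (0.2500, 0.2000, 0.2500, 0.3000)
After 2 minutes: (0.2475, 0.3000, 0.2125, 0.2400)
After 3 minutes: (0.2429, 0.3023, 0.2181, 0.2368)
After 4 minutes: (0.2439, 0.3027, 0.2173, 0.2361)
P(in Busy after 4 minutes) = 0.2439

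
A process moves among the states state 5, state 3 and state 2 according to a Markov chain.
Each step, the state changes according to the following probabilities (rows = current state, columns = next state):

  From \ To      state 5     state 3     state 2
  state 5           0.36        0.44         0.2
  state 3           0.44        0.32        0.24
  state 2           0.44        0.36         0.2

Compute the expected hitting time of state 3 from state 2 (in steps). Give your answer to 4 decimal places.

Let t(s) be the expected number of steps to first reach state 3 from state s, with t(state 3) = 0. Conditioning on the first step:
t(state 5) = 1 + 0.36·t(state 5) + 0.2·t(state 2)
t(state 2) = 1 + 0.44·t(state 5) + 0.2·t(state 2)
Solving: t(state 5) = 2.3585, t(state 2) = 2.5472.
Expected steps from state 2 to state 3: 2.5472.

2.5472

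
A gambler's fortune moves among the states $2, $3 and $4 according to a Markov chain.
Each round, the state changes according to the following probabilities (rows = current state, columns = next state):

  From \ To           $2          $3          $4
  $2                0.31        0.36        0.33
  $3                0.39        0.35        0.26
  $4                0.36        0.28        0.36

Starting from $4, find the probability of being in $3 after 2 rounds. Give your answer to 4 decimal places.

0.3284

Sum over the intermediate state after 1 round:
P = P($4→$2)·P($2→$3) + P($4→$3)·P($3→$3) + P($4→$4)·P($4→$3)
  = 0.36×0.36 + 0.28×0.35 + 0.36×0.28
  = 0.1296 + 0.0980 + 0.1008 = 0.3284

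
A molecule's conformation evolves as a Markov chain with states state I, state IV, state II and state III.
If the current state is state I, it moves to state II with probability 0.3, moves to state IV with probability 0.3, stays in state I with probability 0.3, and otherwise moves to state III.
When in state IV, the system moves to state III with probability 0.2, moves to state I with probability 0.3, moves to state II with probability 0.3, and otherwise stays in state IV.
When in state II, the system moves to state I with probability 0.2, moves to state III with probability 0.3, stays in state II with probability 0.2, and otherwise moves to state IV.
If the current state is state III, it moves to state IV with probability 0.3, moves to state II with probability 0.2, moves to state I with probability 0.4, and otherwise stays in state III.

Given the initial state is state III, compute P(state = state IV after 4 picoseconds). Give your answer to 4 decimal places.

0.2727

Propagate the distribution vector 4 picoseconds from state III.
After 0 picoseconds: (0.0000, 0.0000, 0.0000, 1.0000)
After 1 picosecond: (0.4000, 0.3000, 0.2000, 0.1000)
After 2 picoseconds: (0.2900, 0.2700, 0.2700, 0.1700)
After 3 picoseconds: (0.2900, 0.2730, 0.2560, 0.1810)
After 4 picoseconds: (0.2925, 0.2727, 0.2563, 0.1785)
P(in state IV after 4 picoseconds) = 0.2727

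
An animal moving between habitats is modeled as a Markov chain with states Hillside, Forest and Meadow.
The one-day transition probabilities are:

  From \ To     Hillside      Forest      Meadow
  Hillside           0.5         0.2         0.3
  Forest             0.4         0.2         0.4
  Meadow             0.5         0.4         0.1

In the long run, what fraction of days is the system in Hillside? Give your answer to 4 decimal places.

0.4746

Let the stationary distribution be π with π = πP and π_1 + π_2 + π_3 = 1.
π_1 = 0.5·π_1 + 0.4·π_2 + 0.5·π_3
π_2 = 0.2·π_1 + 0.2·π_2 + 0.4·π_3
Solving with the normalization constraint gives π = (0.4746, 0.2542, 0.2712).
So the stationary probability of Hillside is 0.4746.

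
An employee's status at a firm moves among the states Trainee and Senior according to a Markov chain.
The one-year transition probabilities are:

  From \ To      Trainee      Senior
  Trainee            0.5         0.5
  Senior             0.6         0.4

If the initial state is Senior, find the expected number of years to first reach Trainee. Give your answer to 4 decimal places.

Let t(s) be the expected number of years to first reach Trainee from state s, with t(Trainee) = 0. Conditioning on the first year:
t(Senior) = 1 + 0.4·t(Senior)
Solving: t(Senior) = 1.6667.
Expected years from Senior to Trainee: 1.6667.

1.6667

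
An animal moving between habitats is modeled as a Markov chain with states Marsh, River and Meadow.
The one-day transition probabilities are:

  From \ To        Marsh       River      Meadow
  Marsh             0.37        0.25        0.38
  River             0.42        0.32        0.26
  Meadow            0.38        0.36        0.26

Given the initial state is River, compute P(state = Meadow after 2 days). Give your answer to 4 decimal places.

Sum over the intermediate state after 1 day:
P = P(River→Marsh)·P(Marsh→Meadow) + P(River→River)·P(River→Meadow) + P(River→Meadow)·P(Meadow→Meadow)
  = 0.42×0.38 + 0.32×0.26 + 0.26×0.26
  = 0.1596 + 0.0832 + 0.0676 = 0.3104

0.3104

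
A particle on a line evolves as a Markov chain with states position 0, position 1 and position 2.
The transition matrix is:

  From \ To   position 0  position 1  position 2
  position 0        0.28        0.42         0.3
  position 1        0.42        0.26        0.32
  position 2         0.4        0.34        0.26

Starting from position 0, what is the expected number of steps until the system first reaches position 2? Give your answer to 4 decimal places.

3.2548

Let t(s) be the expected number of steps to first reach position 2 from state s, with t(position 2) = 0. Conditioning on the first step:
t(position 0) = 1 + 0.28·t(position 0) + 0.42·t(position 1)
t(position 1) = 1 + 0.42·t(position 0) + 0.26·t(position 1)
Solving: t(position 0) = 3.2548, t(position 1) = 3.1987.
Expected steps from position 0 to position 2: 3.2548.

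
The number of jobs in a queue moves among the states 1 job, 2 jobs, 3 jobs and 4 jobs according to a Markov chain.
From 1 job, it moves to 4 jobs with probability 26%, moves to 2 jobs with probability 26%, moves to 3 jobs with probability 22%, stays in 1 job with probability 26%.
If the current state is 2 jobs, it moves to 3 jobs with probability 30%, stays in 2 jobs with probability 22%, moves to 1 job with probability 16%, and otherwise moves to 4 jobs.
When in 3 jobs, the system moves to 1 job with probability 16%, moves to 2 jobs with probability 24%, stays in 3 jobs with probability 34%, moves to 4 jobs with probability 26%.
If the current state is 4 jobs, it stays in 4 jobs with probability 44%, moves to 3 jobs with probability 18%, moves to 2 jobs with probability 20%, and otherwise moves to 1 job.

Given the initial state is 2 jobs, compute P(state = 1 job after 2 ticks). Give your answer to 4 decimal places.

0.1824

Propagate the distribution vector 2 ticks from 2 jobs.
After 0 ticks: (0.0000, 1.0000, 0.0000, 0.0000)
After 1 tick: (0.1600, 0.2200, 0.3000, 0.3200)
After 2 ticks: (0.1824, 0.2260, 0.2608, 0.3308)
P(in 1 job after 2 ticks) = 0.1824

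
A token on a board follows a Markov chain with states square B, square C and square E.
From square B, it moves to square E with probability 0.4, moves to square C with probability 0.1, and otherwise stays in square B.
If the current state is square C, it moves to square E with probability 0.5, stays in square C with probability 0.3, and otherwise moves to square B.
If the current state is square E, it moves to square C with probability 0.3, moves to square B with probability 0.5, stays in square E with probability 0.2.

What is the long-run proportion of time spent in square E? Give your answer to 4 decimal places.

0.3511

Let the stationary distribution be π with π = πP and π_1 + π_2 + π_3 = 1.
π_1 = 0.5·π_1 + 0.2·π_2 + 0.5·π_3
π_2 = 0.1·π_1 + 0.3·π_2 + 0.3·π_3
Solving with the normalization constraint gives π = (0.4362, 0.2128, 0.3511).
So the stationary probability of square E is 0.3511.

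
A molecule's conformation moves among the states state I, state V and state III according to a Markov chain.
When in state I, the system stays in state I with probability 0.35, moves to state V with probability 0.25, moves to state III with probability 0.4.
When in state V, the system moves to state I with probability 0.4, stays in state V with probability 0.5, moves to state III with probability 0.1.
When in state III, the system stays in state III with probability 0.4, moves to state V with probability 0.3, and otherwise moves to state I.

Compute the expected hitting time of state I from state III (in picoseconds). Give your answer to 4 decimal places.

Let t(s) be the expected number of picoseconds to first reach state I from state s, with t(state I) = 0. Conditioning on the first picosecond:
t(state V) = 1 + 0.5·t(state V) + 0.1·t(state III)
t(state III) = 1 + 0.3·t(state V) + 0.4·t(state III)
Solving: t(state V) = 2.5926, t(state III) = 2.9630.
Expected picoseconds from state III to state I: 2.9630.

2.9630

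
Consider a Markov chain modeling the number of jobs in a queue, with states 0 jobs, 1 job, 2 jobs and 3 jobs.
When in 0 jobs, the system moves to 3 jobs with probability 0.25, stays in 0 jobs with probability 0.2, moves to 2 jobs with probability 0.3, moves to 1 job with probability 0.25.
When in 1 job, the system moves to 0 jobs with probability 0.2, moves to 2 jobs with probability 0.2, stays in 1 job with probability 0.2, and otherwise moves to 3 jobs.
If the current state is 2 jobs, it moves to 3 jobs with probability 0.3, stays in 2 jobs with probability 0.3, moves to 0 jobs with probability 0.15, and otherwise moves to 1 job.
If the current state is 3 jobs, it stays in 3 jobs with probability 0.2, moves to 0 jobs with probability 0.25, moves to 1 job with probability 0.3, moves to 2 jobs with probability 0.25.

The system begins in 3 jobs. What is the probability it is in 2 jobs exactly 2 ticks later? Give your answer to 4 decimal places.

0.2600

Propagate the distribution vector 2 ticks from 3 jobs.
After 0 ticks: (0.0000, 0.0000, 0.0000, 1.0000)
After 1 tick: (0.2500, 0.3000, 0.2500, 0.2000)
After 2 ticks: (0.1975, 0.2450, 0.2600, 0.2975)
P(in 2 jobs after 2 ticks) = 0.2600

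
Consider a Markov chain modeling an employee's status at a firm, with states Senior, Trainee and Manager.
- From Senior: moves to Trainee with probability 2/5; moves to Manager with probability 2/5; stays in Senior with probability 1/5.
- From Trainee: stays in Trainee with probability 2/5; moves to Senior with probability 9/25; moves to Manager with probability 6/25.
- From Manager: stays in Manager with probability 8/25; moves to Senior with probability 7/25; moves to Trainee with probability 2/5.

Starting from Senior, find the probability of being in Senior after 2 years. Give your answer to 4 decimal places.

Sum over the intermediate state after 1 year:
P = P(Senior→Senior)·P(Senior→Senior) + P(Senior→Trainee)·P(Trainee→Senior) + P(Senior→Manager)·P(Manager→Senior)
  = 0.2×0.2 + 0.4×0.36 + 0.4×0.28
  = 0.0400 + 0.1440 + 0.1120 = 0.2960

0.2960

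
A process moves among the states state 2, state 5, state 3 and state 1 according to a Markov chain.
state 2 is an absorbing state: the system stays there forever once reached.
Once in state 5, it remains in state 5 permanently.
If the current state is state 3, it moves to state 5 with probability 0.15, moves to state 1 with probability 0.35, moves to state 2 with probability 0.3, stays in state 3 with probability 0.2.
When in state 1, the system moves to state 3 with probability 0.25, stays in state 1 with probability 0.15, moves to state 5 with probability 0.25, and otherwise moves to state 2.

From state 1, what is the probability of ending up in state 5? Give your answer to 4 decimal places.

Let h(s) be the probability of absorption at state 5 starting from transient state s. Then h(state 5) = 1 and h(state 2) = 0. By first-step analysis:
h(state 3) = 0.3·0 + 0.15·1 + 0.2·h(state 3) + 0.35·h(state 1)
h(state 1) = 0.35·0 + 0.25·1 + 0.25·h(state 3) + 0.15·h(state 1)
Solving: h(state 3) = 0.3629, h(state 1) = 0.4008.
Starting from state 1, the probability is 0.4008.

0.4008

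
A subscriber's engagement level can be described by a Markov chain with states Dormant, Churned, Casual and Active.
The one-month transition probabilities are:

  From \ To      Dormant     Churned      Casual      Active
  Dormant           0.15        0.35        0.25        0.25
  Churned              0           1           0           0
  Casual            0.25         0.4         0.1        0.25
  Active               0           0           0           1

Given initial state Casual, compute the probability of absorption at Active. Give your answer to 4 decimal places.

0.3915

Let h(s) be the probability of absorption at Active starting from transient state s. Then h(Active) = 1 and h(Churned) = 0. By first-step analysis:
h(Dormant) = 0.15·h(Dormant) + 0.35·0 + 0.25·h(Casual) + 0.25·1
h(Casual) = 0.25·h(Dormant) + 0.4·0 + 0.1·h(Casual) + 0.25·1
Solving: h(Dormant) = 0.4093, h(Casual) = 0.3915.
Starting from Casual, the probability is 0.3915.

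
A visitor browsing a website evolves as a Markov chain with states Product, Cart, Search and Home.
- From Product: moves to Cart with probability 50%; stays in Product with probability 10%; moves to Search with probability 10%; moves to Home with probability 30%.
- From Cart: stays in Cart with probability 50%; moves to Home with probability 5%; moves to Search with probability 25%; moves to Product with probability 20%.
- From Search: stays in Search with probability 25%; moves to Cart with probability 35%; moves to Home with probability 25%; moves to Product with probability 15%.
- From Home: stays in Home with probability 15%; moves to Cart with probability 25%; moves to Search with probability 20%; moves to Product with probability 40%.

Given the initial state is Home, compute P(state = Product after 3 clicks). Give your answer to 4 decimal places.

0.2139

Propagate the distribution vector 3 clicks from Home.
After 0 clicks: (0.0000, 0.0000, 0.0000, 1.0000)
After 1 click: (0.4000, 0.2500, 0.2000, 0.1500)
After 2 clicks: (0.1800, 0.4325, 0.1825, 0.2050)
After 3 clicks: (0.2139, 0.4214, 0.2128, 0.1520)
P(in Product after 3 clicks) = 0.2139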